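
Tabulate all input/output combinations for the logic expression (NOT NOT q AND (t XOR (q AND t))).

q | t | Output
--------------
0 | 0 | 0
0 | 1 | 0
1 | 0 | 0
1 | 1 | 0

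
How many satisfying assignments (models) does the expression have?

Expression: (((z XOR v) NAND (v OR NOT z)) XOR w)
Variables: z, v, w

Satisfying assignments: (0,0,0), (0,1,1), (1,0,0), (1,1,0)
Count: 4 out of 8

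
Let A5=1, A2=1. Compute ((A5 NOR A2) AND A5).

Substituting: ((1 NOR 1) AND 1)
= 0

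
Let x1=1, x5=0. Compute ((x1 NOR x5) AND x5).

Substituting: ((1 NOR 0) AND 0)
= 0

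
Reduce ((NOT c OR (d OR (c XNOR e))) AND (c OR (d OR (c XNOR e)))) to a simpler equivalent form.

By distribution ((E OR v) AND (E OR NOT v) = E):
= (d OR (c XNOR e))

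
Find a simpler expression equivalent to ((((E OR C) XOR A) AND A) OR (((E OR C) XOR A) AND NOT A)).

By distribution ((E AND v) OR (E AND NOT v) = E):
= ((E OR C) XOR A)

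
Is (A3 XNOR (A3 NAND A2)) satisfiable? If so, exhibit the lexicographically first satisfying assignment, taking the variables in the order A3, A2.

A3=1, A2=0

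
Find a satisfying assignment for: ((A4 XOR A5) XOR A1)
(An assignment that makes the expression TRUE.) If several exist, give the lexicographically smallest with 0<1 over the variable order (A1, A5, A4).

A1=0, A5=0, A4=1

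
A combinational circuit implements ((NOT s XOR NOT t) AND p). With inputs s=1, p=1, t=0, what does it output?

Substituting: ((NOT 1 XOR NOT 0) AND 1)
= 1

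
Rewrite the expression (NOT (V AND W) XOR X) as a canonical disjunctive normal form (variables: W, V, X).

(NOT W AND NOT V AND NOT X) OR (NOT W AND V AND NOT X) OR (W AND NOT V AND NOT X) OR (W AND V AND X)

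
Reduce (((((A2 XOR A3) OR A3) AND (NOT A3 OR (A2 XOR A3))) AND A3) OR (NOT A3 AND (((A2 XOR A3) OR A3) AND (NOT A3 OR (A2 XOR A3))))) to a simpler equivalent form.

By distribution ((E AND v) OR (E AND NOT v) = E) then distribution ((E OR v) AND (E OR NOT v) = E):
= (A2 XOR A3)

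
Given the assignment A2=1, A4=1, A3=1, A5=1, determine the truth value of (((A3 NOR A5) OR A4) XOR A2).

Substituting: (((1 NOR 1) OR 1) XOR 1)
= 0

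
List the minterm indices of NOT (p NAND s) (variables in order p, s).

Σm(3) = (p AND s)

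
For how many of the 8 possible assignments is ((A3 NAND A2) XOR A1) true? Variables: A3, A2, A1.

Satisfying assignments: (0,0,0), (0,1,0), (1,0,0), (1,1,1)
Count: 4 out of 8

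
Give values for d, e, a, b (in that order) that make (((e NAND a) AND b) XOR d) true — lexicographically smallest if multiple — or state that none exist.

d=0, e=0, a=0, b=1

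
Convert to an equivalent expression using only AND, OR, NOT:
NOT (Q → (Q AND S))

Q AND NOT (Q AND S)
(Negated implication: NOT(A → B) = A AND NOT B)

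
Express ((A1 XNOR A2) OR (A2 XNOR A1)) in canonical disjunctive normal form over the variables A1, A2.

(NOT A1 AND NOT A2) OR (A1 AND A2)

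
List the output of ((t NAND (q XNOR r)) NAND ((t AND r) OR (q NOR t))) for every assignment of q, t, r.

q | t | r | Output
------------------
0 | 0 | 0 | 0
0 | 0 | 1 | 0
0 | 1 | 0 | 1
0 | 1 | 1 | 0
1 | 0 | 0 | 1
1 | 0 | 1 | 1
1 | 1 | 0 | 1
1 | 1 | 1 | 1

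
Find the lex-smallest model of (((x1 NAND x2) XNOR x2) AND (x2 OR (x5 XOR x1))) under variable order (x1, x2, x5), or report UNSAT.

x1=0, x2=1, x5=0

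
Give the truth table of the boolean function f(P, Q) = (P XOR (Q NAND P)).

P | Q | Output
--------------
0 | 0 | 1
0 | 1 | 1
1 | 0 | 0
1 | 1 | 1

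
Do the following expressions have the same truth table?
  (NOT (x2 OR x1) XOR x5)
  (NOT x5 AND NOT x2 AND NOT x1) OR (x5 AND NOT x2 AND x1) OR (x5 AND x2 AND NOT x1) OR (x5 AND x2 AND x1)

Yes, they are equivalent — the two output columns agree on all 8 assignments:
x5 | x2 | x1 | Expression 1 | Expression 2
------------------------------------------
0 | 0 | 0 | 1 | 1
0 | 0 | 1 | 0 | 0
0 | 1 | 0 | 0 | 0
0 | 1 | 1 | 0 | 0
1 | 0 | 0 | 0 | 0
1 | 0 | 1 | 1 | 1
1 | 1 | 0 | 1 | 1
1 | 1 | 1 | 1 | 1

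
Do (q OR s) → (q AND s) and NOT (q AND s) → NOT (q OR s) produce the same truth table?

Yes, Contrapositive is always equivalent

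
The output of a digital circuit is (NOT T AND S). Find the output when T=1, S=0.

Substituting: (NOT 1 AND 0)
= 0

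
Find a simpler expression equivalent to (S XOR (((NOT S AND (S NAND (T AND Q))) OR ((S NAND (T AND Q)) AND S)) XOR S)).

By XOR self-cancellation ((E XOR v) XOR v = E) then distribution ((E AND v) OR (E AND NOT v) = E):
= (S NAND (T AND Q))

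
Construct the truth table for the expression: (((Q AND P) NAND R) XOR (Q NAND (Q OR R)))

Q | P | R | Output
------------------
0 | 0 | 0 | 0
0 | 0 | 1 | 0
0 | 1 | 0 | 0
0 | 1 | 1 | 0
1 | 0 | 0 | 1
1 | 0 | 1 | 1
1 | 1 | 0 | 1
1 | 1 | 1 | 0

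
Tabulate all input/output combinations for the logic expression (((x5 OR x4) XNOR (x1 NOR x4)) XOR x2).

x2 | x5 | x1 | x4 | Output
--------------------------
0 | 0 | 0 | 0 | 0
0 | 0 | 0 | 1 | 0
0 | 0 | 1 | 0 | 1
0 | 0 | 1 | 1 | 0
0 | 1 | 0 | 0 | 1
0 | 1 | 0 | 1 | 0
0 | 1 | 1 | 0 | 0
0 | 1 | 1 | 1 | 0
1 | 0 | 0 | 0 | 1
1 | 0 | 0 | 1 | 1
1 | 0 | 1 | 0 | 0
1 | 0 | 1 | 1 | 1
1 | 1 | 0 | 0 | 0
1 | 1 | 0 | 1 | 1
1 | 1 | 1 | 0 | 1
1 | 1 | 1 | 1 | 1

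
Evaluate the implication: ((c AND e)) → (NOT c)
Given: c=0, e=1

Antecedent ((c AND e)) = 0; consequent (NOT c) = 1.
0 → 1 = 1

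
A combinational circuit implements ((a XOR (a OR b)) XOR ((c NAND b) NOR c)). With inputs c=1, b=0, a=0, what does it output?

Substituting: ((0 XOR (0 OR 0)) XOR ((1 NAND 0) NOR 1))
= 0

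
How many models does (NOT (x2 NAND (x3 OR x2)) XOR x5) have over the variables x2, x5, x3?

Satisfying assignments: (0,1,0), (0,1,1), (1,0,0), (1,0,1)
Count: 4 out of 8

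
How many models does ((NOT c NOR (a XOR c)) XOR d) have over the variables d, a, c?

Satisfying assignments: (0,1,1), (1,0,0), (1,0,1), (1,1,0)
Count: 4 out of 8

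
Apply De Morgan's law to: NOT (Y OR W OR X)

NOT Y AND NOT W AND NOT X
De Morgan's: NOT(OR of terms) = AND of negations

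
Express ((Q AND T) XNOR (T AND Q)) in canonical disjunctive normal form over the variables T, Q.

(NOT T AND NOT Q) OR (NOT T AND Q) OR (T AND NOT Q) OR (T AND Q)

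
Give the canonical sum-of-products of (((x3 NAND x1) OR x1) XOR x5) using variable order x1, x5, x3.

Σm(0, 1, 4, 5) = (NOT x1 AND NOT x5 AND NOT x3) OR (NOT x1 AND NOT x5 AND x3) OR (x1 AND NOT x5 AND NOT x3) OR (x1 AND NOT x5 AND x3)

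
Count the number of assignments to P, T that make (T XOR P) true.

Satisfying assignments: (0,1), (1,0)
Count: 2 out of 4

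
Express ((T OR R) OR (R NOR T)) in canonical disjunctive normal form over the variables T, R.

(NOT T AND NOT R) OR (NOT T AND R) OR (T AND NOT R) OR (T AND R)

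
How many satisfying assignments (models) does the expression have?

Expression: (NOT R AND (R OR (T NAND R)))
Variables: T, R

Satisfying assignments: (0,0), (1,0)
Count: 2 out of 4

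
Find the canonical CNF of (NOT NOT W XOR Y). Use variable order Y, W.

(Y OR W) AND (NOT Y OR NOT W)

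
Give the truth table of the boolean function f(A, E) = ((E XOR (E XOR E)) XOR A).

A | E | Output
--------------
0 | 0 | 0
0 | 1 | 1
1 | 0 | 1
1 | 1 | 0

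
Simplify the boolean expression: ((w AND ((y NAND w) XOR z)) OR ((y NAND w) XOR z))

By absorption (E OR (E AND v) = E):
= ((y NAND w) XOR z)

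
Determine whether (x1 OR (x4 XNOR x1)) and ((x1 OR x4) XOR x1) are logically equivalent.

No. Counterexample: with x4=0, x1=0, Expression 1 = 1 but Expression 2 = 0.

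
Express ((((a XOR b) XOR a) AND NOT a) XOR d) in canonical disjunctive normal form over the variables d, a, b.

(NOT d AND NOT a AND b) OR (d AND NOT a AND NOT b) OR (d AND a AND NOT b) OR (d AND a AND b)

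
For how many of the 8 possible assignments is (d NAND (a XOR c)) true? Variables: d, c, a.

Satisfying assignments: (0,0,0), (0,0,1), (0,1,0), (0,1,1), (1,0,0), (1,1,1)
Count: 6 out of 8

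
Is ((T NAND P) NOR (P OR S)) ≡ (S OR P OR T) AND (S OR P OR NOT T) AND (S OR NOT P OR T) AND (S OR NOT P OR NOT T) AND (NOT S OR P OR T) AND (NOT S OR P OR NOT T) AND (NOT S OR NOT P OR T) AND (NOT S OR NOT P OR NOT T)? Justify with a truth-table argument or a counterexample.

Yes, they are equivalent — the two output columns agree on all 8 assignments:
S | P | T | Expression 1 | Expression 2
---------------------------------------
0 | 0 | 0 | 0 | 0
0 | 0 | 1 | 0 | 0
0 | 1 | 0 | 0 | 0
0 | 1 | 1 | 0 | 0
1 | 0 | 0 | 0 | 0
1 | 0 | 1 | 0 | 0
1 | 1 | 0 | 0 | 0
1 | 1 | 1 | 0 | 0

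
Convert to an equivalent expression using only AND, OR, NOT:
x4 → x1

NOT x4 OR x1
(Implication elimination: A → B = NOT A OR B)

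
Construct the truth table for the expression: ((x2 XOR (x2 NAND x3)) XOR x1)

x1 | x3 | x2 | Output
---------------------
0 | 0 | 0 | 1
0 | 0 | 1 | 0
0 | 1 | 0 | 1
0 | 1 | 1 | 1
1 | 0 | 0 | 0
1 | 0 | 1 | 1
1 | 1 | 0 | 0
1 | 1 | 1 | 0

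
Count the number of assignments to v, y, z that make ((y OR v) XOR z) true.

Satisfying assignments: (0,0,1), (0,1,0), (1,0,0), (1,1,0)
Count: 4 out of 8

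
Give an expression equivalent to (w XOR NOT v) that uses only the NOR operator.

((((w NOR (v NOR v)) NOR (w NOR (v NOR v))) NOR ((w NOR (v NOR v)) NOR (w NOR (v NOR v)))) NOR ((((w NOR w) NOR ((v NOR v) NOR (v NOR v))) NOR ((w NOR w) NOR ((v NOR v) NOR (v NOR v)))) NOR (((w NOR w) NOR ((v NOR v) NOR (v NOR v))) NOR ((w NOR w) NOR ((v NOR v) NOR (v NOR v))))))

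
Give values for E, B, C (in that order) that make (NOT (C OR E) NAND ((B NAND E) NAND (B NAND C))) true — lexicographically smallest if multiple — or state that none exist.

E=0, B=0, C=0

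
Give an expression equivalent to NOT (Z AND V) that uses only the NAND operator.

(((Z NAND V) NAND (Z NAND V)) NAND ((Z NAND V) NAND (Z NAND V)))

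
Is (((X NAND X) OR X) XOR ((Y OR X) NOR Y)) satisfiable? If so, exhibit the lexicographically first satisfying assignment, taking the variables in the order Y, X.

Y=0, X=1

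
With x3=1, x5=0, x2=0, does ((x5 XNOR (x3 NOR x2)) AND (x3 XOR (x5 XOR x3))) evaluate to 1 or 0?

Substituting: ((0 XNOR (1 NOR 0)) AND (1 XOR (0 XOR 1)))
= 0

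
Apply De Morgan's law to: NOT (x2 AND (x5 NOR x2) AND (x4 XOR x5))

NOT x2 OR NOT (x5 NOR x2) OR NOT (x4 XOR x5)
De Morgan's: NOT(AND of terms) = OR of negations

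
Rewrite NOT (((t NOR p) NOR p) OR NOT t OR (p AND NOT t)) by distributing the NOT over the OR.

NOT ((t NOR p) NOR p) AND t AND NOT (p AND NOT t)
De Morgan's: NOT(OR of terms) = AND of negations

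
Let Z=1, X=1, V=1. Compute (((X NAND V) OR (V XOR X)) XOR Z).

Substituting: (((1 NAND 1) OR (1 XOR 1)) XOR 1)
= 1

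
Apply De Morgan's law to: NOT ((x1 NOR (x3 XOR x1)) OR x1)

NOT (x1 NOR (x3 XOR x1)) AND NOT x1
De Morgan's: NOT(OR of terms) = AND of negations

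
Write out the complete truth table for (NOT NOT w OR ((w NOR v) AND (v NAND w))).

w | v | Output
--------------
0 | 0 | 1
0 | 1 | 0
1 | 0 | 1
1 | 1 | 1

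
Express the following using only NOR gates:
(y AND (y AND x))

((y NOR y) NOR (((y NOR y) NOR (x NOR x)) NOR ((y NOR y) NOR (x NOR x))))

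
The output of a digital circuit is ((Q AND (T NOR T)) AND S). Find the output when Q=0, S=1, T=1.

Substituting: ((0 AND (1 NOR 1)) AND 1)
= 0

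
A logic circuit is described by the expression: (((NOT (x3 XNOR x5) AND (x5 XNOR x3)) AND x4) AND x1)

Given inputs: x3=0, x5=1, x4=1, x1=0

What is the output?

Substituting: (((NOT (0 XNOR 1) AND (1 XNOR 0)) AND 1) AND 0)
= 0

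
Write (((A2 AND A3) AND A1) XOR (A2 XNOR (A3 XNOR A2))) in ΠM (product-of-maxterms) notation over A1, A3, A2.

ΠM(0, 1, 4, 5, 7) = (A1 OR A3 OR A2) AND (A1 OR A3 OR NOT A2) AND (NOT A1 OR A3 OR A2) AND (NOT A1 OR A3 OR NOT A2) AND (NOT A1 OR NOT A3 OR NOT A2)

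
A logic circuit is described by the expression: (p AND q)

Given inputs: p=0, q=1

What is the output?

Substituting: (0 AND 1)
= 0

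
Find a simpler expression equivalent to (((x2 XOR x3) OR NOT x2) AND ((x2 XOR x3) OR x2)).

By distribution ((E OR v) AND (E OR NOT v) = E):
= (x2 XOR x3)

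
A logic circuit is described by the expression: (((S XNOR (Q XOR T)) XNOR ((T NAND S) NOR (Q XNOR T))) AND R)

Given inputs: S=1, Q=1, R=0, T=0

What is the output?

Substituting: (((1 XNOR (1 XOR 0)) XNOR ((0 NAND 1) NOR (1 XNOR 0))) AND 0)
= 0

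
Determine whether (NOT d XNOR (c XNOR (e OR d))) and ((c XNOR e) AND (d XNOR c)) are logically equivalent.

No. Counterexample: with e=0, c=0, d=1, Expression 1 = 1 but Expression 2 = 0.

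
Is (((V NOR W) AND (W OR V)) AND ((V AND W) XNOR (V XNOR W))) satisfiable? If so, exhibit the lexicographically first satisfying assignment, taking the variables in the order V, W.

UNSATISFIABLE - no assignment makes this expression true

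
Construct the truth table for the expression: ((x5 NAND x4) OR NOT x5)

x5 | x4 | Output
----------------
0 | 0 | 1
0 | 1 | 1
1 | 0 | 1
1 | 1 | 0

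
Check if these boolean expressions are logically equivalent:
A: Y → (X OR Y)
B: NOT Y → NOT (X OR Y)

No, Inverse is not equivalent to original (counterexample: Y=0, X=1)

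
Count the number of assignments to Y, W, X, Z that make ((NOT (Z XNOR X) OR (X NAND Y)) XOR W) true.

Satisfying assignments: (0,0,0,0), (0,0,0,1), (0,0,1,0), (0,0,1,1), (1,0,0,0), (1,0,0,1), (1,0,1,0), (1,1,1,1)
Count: 8 out of 16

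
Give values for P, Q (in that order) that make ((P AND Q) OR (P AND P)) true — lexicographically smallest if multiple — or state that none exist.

P=1, Q=0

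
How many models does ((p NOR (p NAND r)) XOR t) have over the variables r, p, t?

Satisfying assignments: (0,0,1), (0,1,1), (1,0,1), (1,1,1)
Count: 4 out of 8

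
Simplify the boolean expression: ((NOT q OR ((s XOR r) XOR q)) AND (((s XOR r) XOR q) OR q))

By distribution ((E OR v) AND (E OR NOT v) = E):
= ((s XOR r) XOR q)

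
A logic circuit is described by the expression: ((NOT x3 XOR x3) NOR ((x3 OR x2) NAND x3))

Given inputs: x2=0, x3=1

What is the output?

Substituting: ((NOT 1 XOR 1) NOR ((1 OR 0) NAND 1))
= 0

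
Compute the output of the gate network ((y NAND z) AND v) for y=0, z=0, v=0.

Substituting: ((0 NAND 0) AND 0)
= 0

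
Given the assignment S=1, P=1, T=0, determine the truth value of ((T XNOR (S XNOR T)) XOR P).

Substituting: ((0 XNOR (1 XNOR 0)) XOR 1)
= 0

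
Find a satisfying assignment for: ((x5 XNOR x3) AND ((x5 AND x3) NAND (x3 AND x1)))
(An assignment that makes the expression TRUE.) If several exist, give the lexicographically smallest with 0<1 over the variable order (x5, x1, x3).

x5=0, x1=0, x3=0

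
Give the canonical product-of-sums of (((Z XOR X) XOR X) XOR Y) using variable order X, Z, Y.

ΠM(0, 3, 4, 7) = (X OR Z OR Y) AND (X OR NOT Z OR NOT Y) AND (NOT X OR Z OR Y) AND (NOT X OR NOT Z OR NOT Y)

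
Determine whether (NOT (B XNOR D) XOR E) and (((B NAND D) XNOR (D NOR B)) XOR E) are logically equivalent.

No. Counterexample: with D=0, B=0, E=0, Expression 1 = 0 but Expression 2 = 1.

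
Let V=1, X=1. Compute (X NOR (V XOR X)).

Substituting: (1 NOR (1 XOR 1))
= 0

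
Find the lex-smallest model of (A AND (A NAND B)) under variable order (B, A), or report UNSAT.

B=0, A=1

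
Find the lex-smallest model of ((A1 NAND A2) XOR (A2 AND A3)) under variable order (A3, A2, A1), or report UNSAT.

A3=0, A2=0, A1=0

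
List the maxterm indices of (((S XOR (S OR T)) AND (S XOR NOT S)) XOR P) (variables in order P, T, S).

ΠM(0, 1, 3, 6) = (P OR T OR S) AND (P OR T OR NOT S) AND (P OR NOT T OR NOT S) AND (NOT P OR NOT T OR S)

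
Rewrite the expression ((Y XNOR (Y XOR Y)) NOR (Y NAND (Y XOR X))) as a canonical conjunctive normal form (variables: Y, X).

(Y OR X) AND (Y OR NOT X) AND (NOT Y OR NOT X)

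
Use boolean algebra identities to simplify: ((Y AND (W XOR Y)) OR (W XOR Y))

By absorption (E OR (E AND v) = E):
= (W XOR Y)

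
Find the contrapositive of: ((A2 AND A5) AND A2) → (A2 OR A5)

Contrapositive: NOT (A2 OR A5) → NOT ((A2 AND A5) AND A2)
Note: A statement and its contrapositive are logically equivalent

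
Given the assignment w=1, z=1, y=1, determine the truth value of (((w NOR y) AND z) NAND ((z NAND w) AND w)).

Substituting: (((1 NOR 1) AND 1) NAND ((1 NAND 1) AND 1))
= 1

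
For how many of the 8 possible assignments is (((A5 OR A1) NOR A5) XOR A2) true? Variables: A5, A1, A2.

Satisfying assignments: (0,0,0), (0,1,1), (1,0,1), (1,1,1)
Count: 4 out of 8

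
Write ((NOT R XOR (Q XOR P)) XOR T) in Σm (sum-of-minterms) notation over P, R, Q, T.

Σm(0, 3, 5, 6, 9, 10, 12, 15) = (NOT P AND NOT R AND NOT Q AND NOT T) OR (NOT P AND NOT R AND Q AND T) OR (NOT P AND R AND NOT Q AND T) OR (NOT P AND R AND Q AND NOT T) OR (P AND NOT R AND NOT Q AND T) OR (P AND NOT R AND Q AND NOT T) OR (P AND R AND NOT Q AND NOT T) OR (P AND R AND Q AND T)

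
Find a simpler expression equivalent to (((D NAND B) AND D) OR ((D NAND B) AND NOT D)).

By distribution ((E AND v) OR (E AND NOT v) = E):
= (D NAND B)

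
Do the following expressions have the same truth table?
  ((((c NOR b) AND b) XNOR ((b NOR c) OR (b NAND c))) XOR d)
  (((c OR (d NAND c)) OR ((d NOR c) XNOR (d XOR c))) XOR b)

No. Counterexample: with d=0, c=0, b=0, Expression 1 = 0 but Expression 2 = 1.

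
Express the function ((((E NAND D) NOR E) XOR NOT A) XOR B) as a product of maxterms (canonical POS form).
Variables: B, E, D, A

ΠM(1, 3, 5, 7, 8, 10, 12, 14) = (B OR E OR D OR NOT A) AND (B OR E OR NOT D OR NOT A) AND (B OR NOT E OR D OR NOT A) AND (B OR NOT E OR NOT D OR NOT A) AND (NOT B OR E OR D OR A) AND (NOT B OR E OR NOT D OR A) AND (NOT B OR NOT E OR D OR A) AND (NOT B OR NOT E OR NOT D OR A)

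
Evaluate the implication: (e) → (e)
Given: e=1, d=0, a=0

Antecedent (e) = 1; consequent (e) = 1.
1 → 1 = 1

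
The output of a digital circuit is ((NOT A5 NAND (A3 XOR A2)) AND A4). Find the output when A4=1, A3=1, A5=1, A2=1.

Substituting: ((NOT 1 NAND (1 XOR 1)) AND 1)
= 1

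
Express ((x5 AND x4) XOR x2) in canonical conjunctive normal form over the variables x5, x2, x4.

(x5 OR x2 OR x4) AND (x5 OR x2 OR NOT x4) AND (NOT x5 OR x2 OR x4) AND (NOT x5 OR NOT x2 OR NOT x4)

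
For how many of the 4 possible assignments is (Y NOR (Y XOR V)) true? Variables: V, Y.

Satisfying assignments: (0,0)
Count: 1 out of 4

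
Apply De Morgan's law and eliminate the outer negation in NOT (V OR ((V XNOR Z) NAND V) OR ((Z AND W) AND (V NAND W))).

NOT V AND NOT ((V XNOR Z) NAND V) AND NOT ((Z AND W) AND (V NAND W))
De Morgan's: NOT(OR of terms) = AND of negations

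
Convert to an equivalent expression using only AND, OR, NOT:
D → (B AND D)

NOT D OR (B AND D)
(Implication elimination: A → B = NOT A OR B)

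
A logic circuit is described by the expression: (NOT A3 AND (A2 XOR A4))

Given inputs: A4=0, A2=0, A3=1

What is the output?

Substituting: (NOT 1 AND (0 XOR 0))
= 0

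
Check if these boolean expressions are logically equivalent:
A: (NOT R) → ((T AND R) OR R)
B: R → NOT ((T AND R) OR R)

No, Inverse is not equivalent to original (counterexample: R=0, T=0)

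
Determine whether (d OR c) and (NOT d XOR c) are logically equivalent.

No. Counterexample: with c=0, d=0, Expression 1 = 0 but Expression 2 = 1.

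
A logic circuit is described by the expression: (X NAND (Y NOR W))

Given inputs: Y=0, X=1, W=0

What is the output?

Substituting: (1 NAND (0 NOR 0))
= 0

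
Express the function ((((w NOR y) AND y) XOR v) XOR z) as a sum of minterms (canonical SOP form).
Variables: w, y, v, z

Σm(1, 2, 5, 6, 9, 10, 13, 14) = (NOT w AND NOT y AND NOT v AND z) OR (NOT w AND NOT y AND v AND NOT z) OR (NOT w AND y AND NOT v AND z) OR (NOT w AND y AND v AND NOT z) OR (w AND NOT y AND NOT v AND z) OR (w AND NOT y AND v AND NOT z) OR (w AND y AND NOT v AND z) OR (w AND y AND v AND NOT z)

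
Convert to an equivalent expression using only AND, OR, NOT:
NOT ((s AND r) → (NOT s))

(s AND r) AND s
(Negated implication: NOT(A → B) = A AND NOT B)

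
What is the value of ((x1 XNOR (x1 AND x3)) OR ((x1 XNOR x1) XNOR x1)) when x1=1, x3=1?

Substituting: ((1 XNOR (1 AND 1)) OR ((1 XNOR 1) XNOR 1))
= 1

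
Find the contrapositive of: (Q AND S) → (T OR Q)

Contrapositive: NOT (T OR Q) → NOT (Q AND S)
Note: A statement and its contrapositive are logically equivalent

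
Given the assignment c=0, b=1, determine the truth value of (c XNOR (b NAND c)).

Substituting: (0 XNOR (1 NAND 0))
= 0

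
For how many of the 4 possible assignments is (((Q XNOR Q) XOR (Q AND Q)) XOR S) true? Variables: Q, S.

Satisfying assignments: (0,0), (1,1)
Count: 2 out of 4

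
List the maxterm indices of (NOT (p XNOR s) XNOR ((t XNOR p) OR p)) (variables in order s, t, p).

ΠM(0, 5, 6, 7) = (s OR t OR p) AND (NOT s OR t OR NOT p) AND (NOT s OR NOT t OR p) AND (NOT s OR NOT t OR NOT p)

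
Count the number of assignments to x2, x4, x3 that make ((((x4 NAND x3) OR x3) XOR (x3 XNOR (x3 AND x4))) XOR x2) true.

Satisfying assignments: (0,0,1), (1,0,0), (1,1,0), (1,1,1)
Count: 4 out of 8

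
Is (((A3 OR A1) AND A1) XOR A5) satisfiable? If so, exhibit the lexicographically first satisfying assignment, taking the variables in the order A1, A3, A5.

A1=0, A3=0, A5=1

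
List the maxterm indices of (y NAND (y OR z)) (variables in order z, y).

ΠM(1, 3) = (z OR NOT y) AND (NOT z OR NOT y)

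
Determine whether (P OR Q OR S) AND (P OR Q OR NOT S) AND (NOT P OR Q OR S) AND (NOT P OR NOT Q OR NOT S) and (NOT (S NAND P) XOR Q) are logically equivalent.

Yes, they are equivalent — the two output columns agree on all 8 assignments:
P | Q | S | Expression 1 | Expression 2
---------------------------------------
0 | 0 | 0 | 0 | 0
0 | 0 | 1 | 0 | 0
0 | 1 | 0 | 1 | 1
0 | 1 | 1 | 1 | 1
1 | 0 | 0 | 0 | 0
1 | 0 | 1 | 1 | 1
1 | 1 | 0 | 1 | 1
1 | 1 | 1 | 0 | 0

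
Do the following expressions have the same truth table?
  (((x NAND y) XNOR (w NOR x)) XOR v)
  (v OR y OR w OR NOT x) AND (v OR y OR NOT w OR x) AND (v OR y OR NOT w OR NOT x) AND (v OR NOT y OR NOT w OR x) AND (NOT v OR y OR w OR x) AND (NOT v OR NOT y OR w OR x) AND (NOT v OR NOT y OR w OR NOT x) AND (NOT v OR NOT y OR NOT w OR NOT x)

Yes, they are equivalent — the two output columns agree on all 16 assignments:
v | y | w | x | Expression 1 | Expression 2
-------------------------------------------
0 | 0 | 0 | 0 | 1 | 1
0 | 0 | 0 | 1 | 0 | 0
0 | 0 | 1 | 0 | 0 | 0
0 | 0 | 1 | 1 | 0 | 0
0 | 1 | 0 | 0 | 1 | 1
0 | 1 | 0 | 1 | 1 | 1
0 | 1 | 1 | 0 | 0 | 0
0 | 1 | 1 | 1 | 1 | 1
1 | 0 | 0 | 0 | 0 | 0
1 | 0 | 0 | 1 | 1 | 1
1 | 0 | 1 | 0 | 1 | 1
1 | 0 | 1 | 1 | 1 | 1
1 | 1 | 0 | 0 | 0 | 0
1 | 1 | 0 | 1 | 0 | 0
1 | 1 | 1 | 0 | 1 | 1
1 | 1 | 1 | 1 | 0 | 0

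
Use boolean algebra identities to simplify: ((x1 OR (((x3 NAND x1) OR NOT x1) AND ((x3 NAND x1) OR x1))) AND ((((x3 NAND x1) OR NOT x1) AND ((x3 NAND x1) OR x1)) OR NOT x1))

By distribution ((E OR v) AND (E OR NOT v) = E) then distribution ((E OR v) AND (E OR NOT v) = E):
= (x3 NAND x1)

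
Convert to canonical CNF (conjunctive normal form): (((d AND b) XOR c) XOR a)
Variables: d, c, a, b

(d OR c OR a OR b) AND (d OR c OR a OR NOT b) AND (d OR NOT c OR NOT a OR b) AND (d OR NOT c OR NOT a OR NOT b) AND (NOT d OR c OR a OR b) AND (NOT d OR c OR NOT a OR NOT b) AND (NOT d OR NOT c OR a OR NOT b) AND (NOT d OR NOT c OR NOT a OR b)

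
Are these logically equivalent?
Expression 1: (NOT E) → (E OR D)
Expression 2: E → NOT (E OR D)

No, Inverse is not equivalent to original (counterexample: E=0, D=0)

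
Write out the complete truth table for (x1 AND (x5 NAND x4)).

x1 | x5 | x4 | Output
---------------------
0 | 0 | 0 | 0
0 | 0 | 1 | 0
0 | 1 | 0 | 0
0 | 1 | 1 | 0
1 | 0 | 0 | 1
1 | 0 | 1 | 1
1 | 1 | 0 | 1
1 | 1 | 1 | 0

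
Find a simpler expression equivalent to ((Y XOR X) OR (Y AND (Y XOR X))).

By absorption (E OR (E AND v) = E):
= (Y XOR X)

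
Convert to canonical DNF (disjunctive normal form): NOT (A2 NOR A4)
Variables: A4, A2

(NOT A4 AND A2) OR (A4 AND NOT A2) OR (A4 AND A2)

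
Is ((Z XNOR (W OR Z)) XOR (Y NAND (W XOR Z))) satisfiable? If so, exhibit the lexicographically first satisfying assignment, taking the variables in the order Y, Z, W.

Y=0, Z=0, W=1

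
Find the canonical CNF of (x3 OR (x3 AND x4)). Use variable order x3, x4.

(x3 OR x4) AND (x3 OR NOT x4)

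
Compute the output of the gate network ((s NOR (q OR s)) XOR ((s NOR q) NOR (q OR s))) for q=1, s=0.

Substituting: ((0 NOR (1 OR 0)) XOR ((0 NOR 1) NOR (1 OR 0)))
= 0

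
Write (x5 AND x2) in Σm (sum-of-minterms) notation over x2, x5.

Σm(3) = (x2 AND x5)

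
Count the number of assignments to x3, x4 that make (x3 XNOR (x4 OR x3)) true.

Satisfying assignments: (0,0), (1,0), (1,1)
Count: 3 out of 4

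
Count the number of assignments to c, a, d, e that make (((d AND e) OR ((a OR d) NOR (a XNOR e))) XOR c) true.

Satisfying assignments: (0,0,0,1), (0,0,1,1), (0,1,1,1), (1,0,0,0), (1,0,1,0), (1,1,0,0), (1,1,0,1), (1,1,1,0)
Count: 8 out of 16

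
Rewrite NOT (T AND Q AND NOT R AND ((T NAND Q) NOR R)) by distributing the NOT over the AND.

NOT T OR NOT Q OR R OR NOT ((T NAND Q) NOR R)
De Morgan's: NOT(AND of terms) = OR of negations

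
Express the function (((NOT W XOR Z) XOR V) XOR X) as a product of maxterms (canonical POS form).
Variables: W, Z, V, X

ΠM(1, 2, 4, 7, 8, 11, 13, 14) = (W OR Z OR V OR NOT X) AND (W OR Z OR NOT V OR X) AND (W OR NOT Z OR V OR X) AND (W OR NOT Z OR NOT V OR NOT X) AND (NOT W OR Z OR V OR X) AND (NOT W OR Z OR NOT V OR NOT X) AND (NOT W OR NOT Z OR V OR NOT X) AND (NOT W OR NOT Z OR NOT V OR X)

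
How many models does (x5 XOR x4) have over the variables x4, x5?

Satisfying assignments: (0,1), (1,0)
Count: 2 out of 4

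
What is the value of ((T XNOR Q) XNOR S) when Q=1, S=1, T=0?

Substituting: ((0 XNOR 1) XNOR 1)
= 0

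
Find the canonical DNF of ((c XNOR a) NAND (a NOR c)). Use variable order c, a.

(NOT c AND a) OR (c AND NOT a) OR (c AND a)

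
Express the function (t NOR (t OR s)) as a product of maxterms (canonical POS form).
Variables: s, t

ΠM(1, 2, 3) = (s OR NOT t) AND (NOT s OR t) AND (NOT s OR NOT t)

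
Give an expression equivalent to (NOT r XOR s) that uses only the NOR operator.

(((((r NOR r) NOR s) NOR ((r NOR r) NOR s)) NOR (((r NOR r) NOR s) NOR ((r NOR r) NOR s))) NOR (((((r NOR r) NOR (r NOR r)) NOR (s NOR s)) NOR (((r NOR r) NOR (r NOR r)) NOR (s NOR s))) NOR ((((r NOR r) NOR (r NOR r)) NOR (s NOR s)) NOR (((r NOR r) NOR (r NOR r)) NOR (s NOR s)))))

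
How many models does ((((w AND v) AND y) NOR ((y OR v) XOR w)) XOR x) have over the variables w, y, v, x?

Satisfying assignments: (0,0,0,0), (0,0,1,1), (0,1,0,1), (0,1,1,1), (1,0,0,1), (1,0,1,0), (1,1,0,0), (1,1,1,1)
Count: 8 out of 16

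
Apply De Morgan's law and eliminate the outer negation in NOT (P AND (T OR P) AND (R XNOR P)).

NOT P OR NOT (T OR P) OR NOT (R XNOR P)
De Morgan's: NOT(AND of terms) = OR of negations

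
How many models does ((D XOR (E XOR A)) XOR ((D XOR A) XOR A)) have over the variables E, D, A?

Satisfying assignments: (0,0,1), (0,1,1), (1,0,0), (1,1,0)
Count: 4 out of 8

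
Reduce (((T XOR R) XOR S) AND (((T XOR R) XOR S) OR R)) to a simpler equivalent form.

By absorption (E AND (E OR v) = E):
= ((T XOR R) XOR S)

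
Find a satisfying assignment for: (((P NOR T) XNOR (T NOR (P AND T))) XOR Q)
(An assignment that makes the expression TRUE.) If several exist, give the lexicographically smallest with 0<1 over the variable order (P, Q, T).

P=0, Q=0, T=0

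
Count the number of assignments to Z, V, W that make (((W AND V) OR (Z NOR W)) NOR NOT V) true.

Satisfying assignments: (1,1,0)
Count: 1 out of 8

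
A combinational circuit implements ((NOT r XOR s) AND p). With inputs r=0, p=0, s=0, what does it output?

Substituting: ((NOT 0 XOR 0) AND 0)
= 0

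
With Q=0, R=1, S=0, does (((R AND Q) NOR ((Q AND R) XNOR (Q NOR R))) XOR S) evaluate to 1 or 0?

Substituting: (((1 AND 0) NOR ((0 AND 1) XNOR (0 NOR 1))) XOR 0)
= 0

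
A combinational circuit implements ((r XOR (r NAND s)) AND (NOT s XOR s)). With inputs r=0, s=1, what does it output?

Substituting: ((0 XOR (0 NAND 1)) AND (NOT 1 XOR 1))
= 1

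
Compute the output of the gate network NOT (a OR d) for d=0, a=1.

Substituting: NOT (1 OR 0)
= 0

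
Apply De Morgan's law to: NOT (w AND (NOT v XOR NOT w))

NOT w OR NOT (NOT v XOR NOT w)
De Morgan's: NOT(AND of terms) = OR of negations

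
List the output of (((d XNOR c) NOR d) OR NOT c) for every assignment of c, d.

c | d | Output
--------------
0 | 0 | 1
0 | 1 | 1
1 | 0 | 1
1 | 1 | 0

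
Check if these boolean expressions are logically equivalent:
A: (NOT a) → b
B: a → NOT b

No, Inverse is not equivalent to original (counterexample: a=0, b=0)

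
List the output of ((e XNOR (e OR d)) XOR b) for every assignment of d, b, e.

d | b | e | Output
------------------
0 | 0 | 0 | 1
0 | 0 | 1 | 1
0 | 1 | 0 | 0
0 | 1 | 1 | 0
1 | 0 | 0 | 0
1 | 0 | 1 | 1
1 | 1 | 0 | 1
1 | 1 | 1 | 0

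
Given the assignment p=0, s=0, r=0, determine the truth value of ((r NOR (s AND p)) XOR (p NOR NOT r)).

Substituting: ((0 NOR (0 AND 0)) XOR (0 NOR NOT 0))
= 1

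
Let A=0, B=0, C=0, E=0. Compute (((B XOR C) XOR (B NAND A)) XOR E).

Substituting: (((0 XOR 0) XOR (0 NAND 0)) XOR 0)
= 1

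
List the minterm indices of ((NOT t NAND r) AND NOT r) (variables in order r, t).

Σm(0, 1) = (NOT r AND NOT t) OR (NOT r AND t)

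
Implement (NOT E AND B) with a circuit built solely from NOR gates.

(((E NOR E) NOR (E NOR E)) NOR (B NOR B))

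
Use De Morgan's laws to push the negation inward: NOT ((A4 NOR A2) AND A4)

NOT (A4 NOR A2) OR NOT A4
De Morgan's: NOT(AND of terms) = OR of negations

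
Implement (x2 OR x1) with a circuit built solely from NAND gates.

((x2 NAND x2) NAND (x1 NAND x1))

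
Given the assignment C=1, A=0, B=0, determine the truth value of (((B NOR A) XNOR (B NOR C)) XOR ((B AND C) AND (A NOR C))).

Substituting: (((0 NOR 0) XNOR (0 NOR 1)) XOR ((0 AND 1) AND (0 NOR 1)))
= 0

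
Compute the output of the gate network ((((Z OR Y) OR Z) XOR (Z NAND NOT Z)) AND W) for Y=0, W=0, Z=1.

Substituting: ((((1 OR 0) OR 1) XOR (1 NAND NOT 1)) AND 0)
= 0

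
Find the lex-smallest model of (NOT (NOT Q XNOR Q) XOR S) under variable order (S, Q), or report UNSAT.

S=0, Q=0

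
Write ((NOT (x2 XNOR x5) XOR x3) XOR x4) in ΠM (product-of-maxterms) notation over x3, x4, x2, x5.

ΠM(0, 3, 5, 6, 9, 10, 12, 15) = (x3 OR x4 OR x2 OR x5) AND (x3 OR x4 OR NOT x2 OR NOT x5) AND (x3 OR NOT x4 OR x2 OR NOT x5) AND (x3 OR NOT x4 OR NOT x2 OR x5) AND (NOT x3 OR x4 OR x2 OR NOT x5) AND (NOT x3 OR x4 OR NOT x2 OR x5) AND (NOT x3 OR NOT x4 OR x2 OR x5) AND (NOT x3 OR NOT x4 OR NOT x2 OR NOT x5)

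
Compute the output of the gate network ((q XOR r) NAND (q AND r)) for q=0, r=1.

Substituting: ((0 XOR 1) NAND (0 AND 1))
= 1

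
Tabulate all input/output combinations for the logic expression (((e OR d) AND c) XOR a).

a | e | d | c | Output
----------------------
0 | 0 | 0 | 0 | 0
0 | 0 | 0 | 1 | 0
0 | 0 | 1 | 0 | 0
0 | 0 | 1 | 1 | 1
0 | 1 | 0 | 0 | 0
0 | 1 | 0 | 1 | 1
0 | 1 | 1 | 0 | 0
0 | 1 | 1 | 1 | 1
1 | 0 | 0 | 0 | 1
1 | 0 | 0 | 1 | 1
1 | 0 | 1 | 0 | 1
1 | 0 | 1 | 1 | 0
1 | 1 | 0 | 0 | 1
1 | 1 | 0 | 1 | 0
1 | 1 | 1 | 0 | 1
1 | 1 | 1 | 1 | 0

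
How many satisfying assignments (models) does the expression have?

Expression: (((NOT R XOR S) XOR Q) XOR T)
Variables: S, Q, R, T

Satisfying assignments: (0,0,0,0), (0,0,1,1), (0,1,0,1), (0,1,1,0), (1,0,0,1), (1,0,1,0), (1,1,0,0), (1,1,1,1)
Count: 8 out of 16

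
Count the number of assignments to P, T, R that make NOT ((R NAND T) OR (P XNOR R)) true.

Satisfying assignments: (0,1,1)
Count: 1 out of 8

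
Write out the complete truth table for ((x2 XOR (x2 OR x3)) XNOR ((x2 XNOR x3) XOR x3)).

x2 | x3 | Output
----------------
0 | 0 | 0
0 | 1 | 1
1 | 0 | 1
1 | 1 | 1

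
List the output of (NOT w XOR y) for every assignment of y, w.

y | w | Output
--------------
0 | 0 | 1
0 | 1 | 0
1 | 0 | 0
1 | 1 | 1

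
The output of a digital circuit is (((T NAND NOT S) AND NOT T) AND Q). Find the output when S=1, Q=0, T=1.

Substituting: (((1 NAND NOT 1) AND NOT 1) AND 0)
= 0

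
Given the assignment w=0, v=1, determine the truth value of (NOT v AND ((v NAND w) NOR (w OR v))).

Substituting: (NOT 1 AND ((1 NAND 0) NOR (0 OR 1)))
= 0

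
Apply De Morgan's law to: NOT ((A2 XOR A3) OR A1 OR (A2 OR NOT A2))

NOT (A2 XOR A3) AND NOT A1 AND NOT (A2 OR NOT A2)
De Morgan's: NOT(OR of terms) = AND of negations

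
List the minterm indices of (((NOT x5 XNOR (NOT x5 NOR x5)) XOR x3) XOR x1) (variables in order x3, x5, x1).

Σm(1, 2, 4, 7) = (NOT x3 AND NOT x5 AND x1) OR (NOT x3 AND x5 AND NOT x1) OR (x3 AND NOT x5 AND NOT x1) OR (x3 AND x5 AND x1)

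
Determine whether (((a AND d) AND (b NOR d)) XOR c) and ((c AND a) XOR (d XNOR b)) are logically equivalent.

No. Counterexample: with d=0, c=0, b=0, a=0, Expression 1 = 0 but Expression 2 = 1.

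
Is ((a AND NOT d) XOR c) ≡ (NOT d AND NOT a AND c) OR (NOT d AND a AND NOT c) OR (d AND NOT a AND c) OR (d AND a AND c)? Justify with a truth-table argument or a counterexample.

Yes, they are equivalent — the two output columns agree on all 8 assignments:
d | a | c | Expression 1 | Expression 2
---------------------------------------
0 | 0 | 0 | 0 | 0
0 | 0 | 1 | 1 | 1
0 | 1 | 0 | 1 | 1
0 | 1 | 1 | 0 | 0
1 | 0 | 0 | 0 | 0
1 | 0 | 1 | 1 | 1
1 | 1 | 0 | 0 | 0
1 | 1 | 1 | 1 | 1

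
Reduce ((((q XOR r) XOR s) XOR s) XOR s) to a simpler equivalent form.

By XOR self-cancellation ((E XOR v) XOR v = E):
= ((q XOR r) XOR s)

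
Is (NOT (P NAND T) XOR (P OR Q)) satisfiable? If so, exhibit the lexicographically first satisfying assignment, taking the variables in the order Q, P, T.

Q=0, P=1, T=0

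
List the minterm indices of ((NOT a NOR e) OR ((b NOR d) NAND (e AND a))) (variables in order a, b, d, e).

Σm(0, 1, 2, 3, 4, 5, 6, 7, 8, 10, 11, 12, 13, 14, 15) = (NOT a AND NOT b AND NOT d AND NOT e) OR (NOT a AND NOT b AND NOT d AND e) OR (NOT a AND NOT b AND d AND NOT e) OR (NOT a AND NOT b AND d AND e) OR (NOT a AND b AND NOT d AND NOT e) OR (NOT a AND b AND NOT d AND e) OR (NOT a AND b AND d AND NOT e) OR (NOT a AND b AND d AND e) OR (a AND NOT b AND NOT d AND NOT e) OR (a AND NOT b AND d AND NOT e) OR (a AND NOT b AND d AND e) OR (a AND b AND NOT d AND NOT e) OR (a AND b AND NOT d AND e) OR (a AND b AND d AND NOT e) OR (a AND b AND d AND e)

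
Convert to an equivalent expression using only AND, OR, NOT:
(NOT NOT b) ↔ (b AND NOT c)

((NOT NOT b) AND (b AND NOT c)) OR (NOT b AND NOT (b AND NOT c))
(Biconditional = both true or both false)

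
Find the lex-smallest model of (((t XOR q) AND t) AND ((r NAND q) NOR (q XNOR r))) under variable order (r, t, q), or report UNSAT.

UNSATISFIABLE - no assignment makes this expression true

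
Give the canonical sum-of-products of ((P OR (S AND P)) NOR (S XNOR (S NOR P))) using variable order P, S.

Σm(0, 1) = (NOT P AND NOT S) OR (NOT P AND S)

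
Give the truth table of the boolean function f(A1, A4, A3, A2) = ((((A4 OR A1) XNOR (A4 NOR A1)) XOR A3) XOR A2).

A1 | A4 | A3 | A2 | Output
--------------------------
0 | 0 | 0 | 0 | 0
0 | 0 | 0 | 1 | 1
0 | 0 | 1 | 0 | 1
0 | 0 | 1 | 1 | 0
0 | 1 | 0 | 0 | 0
0 | 1 | 0 | 1 | 1
0 | 1 | 1 | 0 | 1
0 | 1 | 1 | 1 | 0
1 | 0 | 0 | 0 | 0
1 | 0 | 0 | 1 | 1
1 | 0 | 1 | 0 | 1
1 | 0 | 1 | 1 | 0
1 | 1 | 0 | 0 | 0
1 | 1 | 0 | 1 | 1
1 | 1 | 1 | 0 | 1
1 | 1 | 1 | 1 | 0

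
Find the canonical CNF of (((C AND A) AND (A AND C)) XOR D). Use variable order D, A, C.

(D OR A OR C) AND (D OR A OR NOT C) AND (D OR NOT A OR C) AND (NOT D OR NOT A OR NOT C)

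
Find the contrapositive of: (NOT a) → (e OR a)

Contrapositive: NOT (e OR a) → a
Note: A statement and its contrapositive are logically equivalent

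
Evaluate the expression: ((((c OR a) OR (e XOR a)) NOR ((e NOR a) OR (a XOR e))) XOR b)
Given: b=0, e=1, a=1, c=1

Substituting: ((((1 OR 1) OR (1 XOR 1)) NOR ((1 NOR 1) OR (1 XOR 1))) XOR 0)
= 0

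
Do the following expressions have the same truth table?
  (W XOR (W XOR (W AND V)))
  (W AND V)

Yes, they are equivalent — the two output columns agree on all 4 assignments:
W | V | Expression 1 | Expression 2
-----------------------------------
0 | 0 | 0 | 0
0 | 1 | 0 | 0
1 | 0 | 0 | 0
1 | 1 | 1 | 1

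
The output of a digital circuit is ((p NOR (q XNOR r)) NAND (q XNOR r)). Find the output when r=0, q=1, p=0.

Substituting: ((0 NOR (1 XNOR 0)) NAND (1 XNOR 0))
= 1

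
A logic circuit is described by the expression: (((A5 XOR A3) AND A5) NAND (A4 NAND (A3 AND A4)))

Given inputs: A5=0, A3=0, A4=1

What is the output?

Substituting: (((0 XOR 0) AND 0) NAND (1 NAND (0 AND 1)))
= 1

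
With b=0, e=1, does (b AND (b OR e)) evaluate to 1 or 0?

Substituting: (0 AND (0 OR 1))
= 0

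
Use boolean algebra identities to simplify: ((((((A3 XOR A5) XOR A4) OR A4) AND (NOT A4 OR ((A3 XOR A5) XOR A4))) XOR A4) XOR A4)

By XOR self-cancellation ((E XOR v) XOR v = E) then distribution ((E OR v) AND (E OR NOT v) = E):
= ((A3 XOR A5) XOR A4)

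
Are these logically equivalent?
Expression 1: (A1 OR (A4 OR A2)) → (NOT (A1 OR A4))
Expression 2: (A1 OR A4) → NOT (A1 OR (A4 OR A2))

Yes, Contrapositive is always equivalent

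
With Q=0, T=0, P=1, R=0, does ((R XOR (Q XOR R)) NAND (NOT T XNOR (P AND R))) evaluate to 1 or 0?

Substituting: ((0 XOR (0 XOR 0)) NAND (NOT 0 XNOR (1 AND 0)))
= 1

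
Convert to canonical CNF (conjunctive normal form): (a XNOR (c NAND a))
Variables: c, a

(c OR a) AND (NOT c OR a) AND (NOT c OR NOT a)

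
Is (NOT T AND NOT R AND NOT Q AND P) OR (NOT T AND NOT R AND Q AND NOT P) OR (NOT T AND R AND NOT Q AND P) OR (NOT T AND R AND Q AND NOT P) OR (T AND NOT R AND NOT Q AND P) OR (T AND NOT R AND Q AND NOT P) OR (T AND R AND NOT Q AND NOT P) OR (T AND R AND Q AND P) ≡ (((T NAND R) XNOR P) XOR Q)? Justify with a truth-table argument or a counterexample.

Yes, they are equivalent — the two output columns agree on all 16 assignments:
T | R | Q | P | Expression 1 | Expression 2
-------------------------------------------
0 | 0 | 0 | 0 | 0 | 0
0 | 0 | 0 | 1 | 1 | 1
0 | 0 | 1 | 0 | 1 | 1
0 | 0 | 1 | 1 | 0 | 0
0 | 1 | 0 | 0 | 0 | 0
0 | 1 | 0 | 1 | 1 | 1
0 | 1 | 1 | 0 | 1 | 1
0 | 1 | 1 | 1 | 0 | 0
1 | 0 | 0 | 0 | 0 | 0
1 | 0 | 0 | 1 | 1 | 1
1 | 0 | 1 | 0 | 1 | 1
1 | 0 | 1 | 1 | 0 | 0
1 | 1 | 0 | 0 | 1 | 1
1 | 1 | 0 | 1 | 0 | 0
1 | 1 | 1 | 0 | 0 | 0
1 | 1 | 1 | 1 | 1 | 1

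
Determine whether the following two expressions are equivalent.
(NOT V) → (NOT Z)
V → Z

No, Inverse is not equivalent to original (counterexample: Z=0, V=1)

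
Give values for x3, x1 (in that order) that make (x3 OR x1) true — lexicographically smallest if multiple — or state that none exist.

x3=0, x1=1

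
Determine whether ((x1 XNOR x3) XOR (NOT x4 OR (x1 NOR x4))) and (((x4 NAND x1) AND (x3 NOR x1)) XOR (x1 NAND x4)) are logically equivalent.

No. Counterexample: with x4=0, x1=1, x3=1, Expression 1 = 0 but Expression 2 = 1.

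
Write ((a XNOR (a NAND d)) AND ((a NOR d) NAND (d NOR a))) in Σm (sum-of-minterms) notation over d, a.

Σm(1) = (NOT d AND a)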